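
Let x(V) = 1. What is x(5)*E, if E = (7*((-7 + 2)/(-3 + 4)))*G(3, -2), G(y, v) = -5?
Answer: 175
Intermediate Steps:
E = 175 (E = (7*((-7 + 2)/(-3 + 4)))*(-5) = (7*(-5/1))*(-5) = (7*(-5*1))*(-5) = (7*(-5))*(-5) = -35*(-5) = 175)
x(5)*E = 1*175 = 175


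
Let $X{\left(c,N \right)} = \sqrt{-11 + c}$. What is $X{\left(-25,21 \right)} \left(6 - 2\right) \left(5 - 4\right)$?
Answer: $24 i \approx 24.0 i$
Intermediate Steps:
$X{\left(-25,21 \right)} \left(6 - 2\right) \left(5 - 4\right) = \sqrt{-11 - 25} \left(6 - 2\right) \left(5 - 4\right) = \sqrt{-36} \cdot 4 \cdot 1 = 6 i 4 = 24 i$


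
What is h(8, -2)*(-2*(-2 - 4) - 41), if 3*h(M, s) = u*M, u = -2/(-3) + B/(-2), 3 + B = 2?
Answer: -812/9 ≈ -90.222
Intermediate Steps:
B = -1 (B = -3 + 2 = -1)
u = 7/6 (u = -2/(-3) - 1/(-2) = -2*(-⅓) - 1*(-½) = ⅔ + ½ = 7/6 ≈ 1.1667)
h(M, s) = 7*M/18 (h(M, s) = (7*M/6)/3 = 7*M/18)
h(8, -2)*(-2*(-2 - 4) - 41) = ((7/18)*8)*(-2*(-2 - 4) - 41) = 28*(-2*(-6) - 41)/9 = 28*(12 - 41)/9 = (28/9)*(-29) = -812/9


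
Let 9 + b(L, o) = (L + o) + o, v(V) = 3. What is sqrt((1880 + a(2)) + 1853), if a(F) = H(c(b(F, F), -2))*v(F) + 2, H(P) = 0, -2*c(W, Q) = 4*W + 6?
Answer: 3*sqrt(415) ≈ 61.115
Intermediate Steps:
b(L, o) = -9 + L + 2*o (b(L, o) = -9 + ((L + o) + o) = -9 + (L + 2*o) = -9 + L + 2*o)
c(W, Q) = -3 - 2*W (c(W, Q) = -(4*W + 6)/2 = -(6 + 4*W)/2 = -3 - 2*W)
a(F) = 2 (a(F) = 0*3 + 2 = 0 + 2 = 2)
sqrt((1880 + a(2)) + 1853) = sqrt((1880 + 2) + 1853) = sqrt(1882 + 1853) = sqrt(3735) = 3*sqrt(415)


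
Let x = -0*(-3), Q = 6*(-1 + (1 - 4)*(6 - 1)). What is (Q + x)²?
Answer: 9216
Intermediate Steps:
Q = -96 (Q = 6*(-1 - 3*5) = 6*(-1 - 15) = 6*(-16) = -96)
x = 0 (x = -4*0 = 0)
(Q + x)² = (-96 + 0)² = (-96)² = 9216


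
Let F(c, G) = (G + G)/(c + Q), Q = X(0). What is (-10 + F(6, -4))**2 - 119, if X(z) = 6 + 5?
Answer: -2707/289 ≈ -9.3668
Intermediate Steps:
X(z) = 11
Q = 11
F(c, G) = 2*G/(11 + c) (F(c, G) = (G + G)/(c + 11) = (2*G)/(11 + c) = 2*G/(11 + c))
(-10 + F(6, -4))**2 - 119 = (-10 + 2*(-4)/(11 + 6))**2 - 119 = (-10 + 2*(-4)/17)**2 - 119 = (-10 + 2*(-4)*(1/17))**2 - 119 = (-10 - 8/17)**2 - 119 = (-178/17)**2 - 119 = 31684/289 - 119 = -2707/289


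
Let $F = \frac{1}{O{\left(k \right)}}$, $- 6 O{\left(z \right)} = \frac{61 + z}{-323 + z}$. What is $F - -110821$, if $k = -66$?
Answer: $\frac{551771}{5} \approx 1.1035 \cdot 10^{5}$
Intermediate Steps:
$O{\left(z \right)} = - \frac{61 + z}{6 \left(-323 + z\right)}$ ($O{\left(z \right)} = - \frac{\left(61 + z\right) \frac{1}{-323 + z}}{6} = - \frac{\frac{1}{-323 + z} \left(61 + z\right)}{6} = - \frac{61 + z}{6 \left(-323 + z\right)}$)
$F = - \frac{2334}{5}$ ($F = \frac{1}{\frac{1}{6} \frac{1}{-323 - 66} \left(-61 - -66\right)} = \frac{1}{\frac{1}{6} \frac{1}{-389} \left(-61 + 66\right)} = \frac{1}{\frac{1}{6} \left(- \frac{1}{389}\right) 5} = \frac{1}{- \frac{5}{2334}} = - \frac{2334}{5} \approx -466.8$)
$F - -110821 = - \frac{2334}{5} - -110821 = - \frac{2334}{5} + 110821 = \frac{551771}{5}$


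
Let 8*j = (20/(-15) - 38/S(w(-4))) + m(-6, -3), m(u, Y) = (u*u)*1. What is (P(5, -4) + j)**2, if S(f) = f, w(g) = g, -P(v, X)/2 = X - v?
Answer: 1274641/2304 ≈ 553.23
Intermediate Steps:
P(v, X) = -2*X + 2*v (P(v, X) = -2*(X - v) = -2*X + 2*v)
m(u, Y) = u**2 (m(u, Y) = u**2*1 = u**2)
j = 265/48 (j = ((20/(-15) - 38/(-4)) + (-6)**2)/8 = ((20*(-1/15) - 38*(-1/4)) + 36)/8 = ((-4/3 + 19/2) + 36)/8 = (49/6 + 36)/8 = (1/8)*(265/6) = 265/48 ≈ 5.5208)
(P(5, -4) + j)**2 = ((-2*(-4) + 2*5) + 265/48)**2 = ((8 + 10) + 265/48)**2 = (18 + 265/48)**2 = (1129/48)**2 = 1274641/2304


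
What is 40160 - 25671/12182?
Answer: 489203449/12182 ≈ 40158.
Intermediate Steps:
40160 - 25671/12182 = 489203449/12182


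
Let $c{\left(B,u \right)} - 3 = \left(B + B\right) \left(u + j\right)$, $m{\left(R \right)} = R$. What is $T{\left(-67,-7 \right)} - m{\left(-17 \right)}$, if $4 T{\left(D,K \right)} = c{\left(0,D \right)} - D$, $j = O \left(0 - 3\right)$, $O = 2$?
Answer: $\frac{69}{2} \approx 34.5$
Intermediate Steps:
$j = -6$ ($j = 2 \left(0 - 3\right) = 2 \left(-3\right) = -6$)
$c{\left(B,u \right)} = 3 + 2 B \left(-6 + u\right)$ ($c{\left(B,u \right)} = 3 + \left(B + B\right) \left(u - 6\right) = 3 + 2 B \left(-6 + u\right)$)
$T{\left(D,K \right)} = \frac{3}{4} - \frac{D}{4}$ ($T{\left(D,K \right)} = \frac{\left(3 - 0 + 2 \cdot 0 D\right) - D}{4} = \frac{\left(3 + 0 + 0\right) - D}{4} = \frac{3 - D}{4} = \frac{3}{4} - \frac{D}{4}$)
$T{\left(-67,-7 \right)} - m{\left(-17 \right)} = \left(\frac{3}{4} - - \frac{67}{4}\right) - -17 = \left(\frac{3}{4} + \frac{67}{4}\right) + 17 = \frac{35}{2} + 17 = \frac{69}{2}$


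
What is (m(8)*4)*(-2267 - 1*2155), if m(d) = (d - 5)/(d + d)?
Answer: -6633/2 ≈ -3316.5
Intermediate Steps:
m(d) = (-5 + d)/(2*d) (m(d) = (-5 + d)/((2*d)) = (-5 + d)*(1/(2*d)) = (-5 + d)/(2*d))
(m(8)*4)*(-2267 - 1*2155) = (((1/2)*(-5 + 8)/8)*4)*(-2267 - 1*2155) = (((1/2)*(1/8)*3)*4)*(-2267 - 2155) = ((3/16)*4)*(-4422) = (3/4)*(-4422) = -6633/2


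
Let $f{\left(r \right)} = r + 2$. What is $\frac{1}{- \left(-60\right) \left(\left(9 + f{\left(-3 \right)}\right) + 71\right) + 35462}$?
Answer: $\frac{1}{40202} \approx 2.4874 \cdot 10^{-5}$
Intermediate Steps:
$f{\left(r \right)} = 2 + r$
$\frac{1}{- \left(-60\right) \left(\left(9 + f{\left(-3 \right)}\right) + 71\right) + 35462} = \frac{1}{- \left(-60\right) \left(\left(9 + \left(2 - 3\right)\right) + 71\right) + 35462} = \frac{1}{- \left(-60\right) \left(\left(9 - 1\right) + 71\right) + 35462} = \frac{1}{- \left(-60\right) \left(8 + 71\right) + 35462} = \frac{1}{- \left(-60\right) 79 + 35462} = \frac{1}{\left(-1\right) \left(-4740\right) + 35462} = \frac{1}{4740 + 35462} = \frac{1}{40202}$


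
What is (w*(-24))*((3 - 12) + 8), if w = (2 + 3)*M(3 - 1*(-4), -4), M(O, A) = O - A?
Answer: 1320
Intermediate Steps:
w = 55 (w = (2 + 3)*((3 - 1*(-4)) - 1*(-4)) = 5*((3 + 4) + 4) = 5*(7 + 4) = 5*11 = 55)
(w*(-24))*((3 - 12) + 8) = (55*(-24))*((3 - 12) + 8) = -1320*(-9 + 8) = -1320*(-1) = 1320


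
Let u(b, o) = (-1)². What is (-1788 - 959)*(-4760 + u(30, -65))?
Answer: 13072973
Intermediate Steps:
u(b, o) = 1
(-1788 - 959)*(-4760 + u(30, -65)) = (-1788 - 959)*(-4760 + 1) = -2747*(-4759) = 13072973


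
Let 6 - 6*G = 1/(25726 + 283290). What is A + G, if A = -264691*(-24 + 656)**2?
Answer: -196022330518528369/1854096 ≈ -1.0572e+11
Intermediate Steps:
G = 1854095/1854096 (G = 1 - 1/(6*(25726 + 283290)) = 1 - 1/6/309016 = 1 - 1/6*1/309016 = 1 - 1/1854096 = 1854095/1854096 ≈ 1.0000)
A = -105723937984 (A = -264691/((1/632)**2) = -264691/1/399424 = -264691*399424 = -105723937984)
A + G = -105723937984 + 1854095/1854096 = -196022330518528369/1854096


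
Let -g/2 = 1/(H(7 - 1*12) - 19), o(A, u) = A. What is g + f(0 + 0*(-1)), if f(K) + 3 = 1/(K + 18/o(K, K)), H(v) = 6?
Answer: -37/13 ≈ -2.8462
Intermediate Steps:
g = 2/13 (g = -2/(6 - 19) = -2/(-13) = -2*(-1/13) = 2/13 ≈ 0.15385)
f(K) = -3 + 1/(K + 18/K)
g + f(0 + 0*(-1)) = 2/13 + (-54 + (0 + 0*(-1)) - 3*(0 + 0*(-1))**2)/(18 + (0 + 0*(-1))**2) = 2/13 + (-54 + (0 + 0) - 3*(0 + 0)**2)/(18 + (0 + 0)**2) = 2/13 + (-54 + 0 - 3*0**2)/(18 + 0**2) = 2/13 + (-54 + 0 - 3*0)/(18 + 0) = 2/13 + (-54 + 0 + 0)/18 = 2/13 + (1/18)*(-54) = 2/13 - 3 = -37/13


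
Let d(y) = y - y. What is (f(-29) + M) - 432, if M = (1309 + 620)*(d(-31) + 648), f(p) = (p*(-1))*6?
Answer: 1249734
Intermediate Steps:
d(y) = 0
f(p) = -6*p (f(p) = -p*6 = -6*p)
M = 1249992 (M = (1309 + 620)*(0 + 648) = 1929*648 = 1249992)
(f(-29) + M) - 432 = (-6*(-29) + 1249992) - 432 = (174 + 1249992) - 432 = 1250166 - 432 = 1249734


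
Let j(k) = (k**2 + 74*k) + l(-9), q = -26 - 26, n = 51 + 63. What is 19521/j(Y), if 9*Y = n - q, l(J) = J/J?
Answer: 1581201/138193 ≈ 11.442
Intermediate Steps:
l(J) = 1
n = 114
q = -52
Y = 166/9 (Y = (114 - 1*(-52))/9 = (114 + 52)/9 = (1/9)*166 = 166/9 ≈ 18.444)
j(k) = 1 + k**2 + 74*k (j(k) = (k**2 + 74*k) + 1 = 1 + k**2 + 74*k)
19521/j(Y) = 19521/(1 + (166/9)**2 + 74*(166/9)) = 19521/(1 + 27556/81 + 12284/9) = 19521/(138193/81) = 19521*(81/138193) = 1581201/138193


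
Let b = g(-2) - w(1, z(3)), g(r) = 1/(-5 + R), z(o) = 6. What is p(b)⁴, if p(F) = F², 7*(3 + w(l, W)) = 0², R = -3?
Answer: 78310985281/16777216 ≈ 4667.7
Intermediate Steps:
w(l, W) = -3 (w(l, W) = -3 + (⅐)*0² = -3 + (⅐)*0 = -3 + 0 = -3)
g(r) = -⅛ (g(r) = 1/(-5 - 3) = 1/(-8) = -⅛)
b = 23/8 (b = -⅛ - 1*(-3) = -⅛ + 3 = 23/8 ≈ 2.8750)
p(b)⁴ = ((23/8)²)⁴ = (529/64)⁴ = 78310985281/16777216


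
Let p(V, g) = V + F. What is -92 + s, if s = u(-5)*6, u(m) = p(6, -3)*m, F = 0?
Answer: -272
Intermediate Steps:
p(V, g) = V (p(V, g) = V + 0 = V)
u(m) = 6*m
s = -180 (s = (6*(-5))*6 = -30*6 = -180)
-92 + s = -92 - 180 = -272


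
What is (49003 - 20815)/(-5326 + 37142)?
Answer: 7047/7954 ≈ 0.88597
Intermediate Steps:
(49003 - 20815)/(-5326 + 37142) = 28188/31816 = 28188*(1/31816) = 7047/7954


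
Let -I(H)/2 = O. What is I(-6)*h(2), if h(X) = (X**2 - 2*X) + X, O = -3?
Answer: 12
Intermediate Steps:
I(H) = 6 (I(H) = -2*(-3) = 6)
h(X) = X**2 - X
I(-6)*h(2) = 6*(2*(-1 + 2)) = 6*(2*1) = 6*2 = 12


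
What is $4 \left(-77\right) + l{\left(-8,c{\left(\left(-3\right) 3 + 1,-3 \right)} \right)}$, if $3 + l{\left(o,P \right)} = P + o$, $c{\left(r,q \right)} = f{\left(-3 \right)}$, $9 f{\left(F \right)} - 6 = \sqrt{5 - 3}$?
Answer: $- \frac{955}{3} + \frac{\sqrt{2}}{9} \approx -318.18$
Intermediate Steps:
$f{\left(F \right)} = \frac{2}{3} + \frac{\sqrt{2}}{9}$ ($f{\left(F \right)} = \frac{2}{3} + \frac{\sqrt{5 - 3}}{9} = \frac{2}{3} + \frac{\sqrt{2}}{9}$)
$c{\left(r,q \right)} = \frac{2}{3} + \frac{\sqrt{2}}{9}$
$l{\left(o,P \right)} = -3 + P + o$ ($l{\left(o,P \right)} = -3 + \left(P + o\right) = -3 + P + o$)
$4 \left(-77\right) + l{\left(-8,c{\left(\left(-3\right) 3 + 1,-3 \right)} \right)} = 4 \left(-77\right) - \left(\frac{31}{3} - \frac{\sqrt{2}}{9}\right) = -308 - \left(\frac{31}{3} - \frac{\sqrt{2}}{9}\right) = - \frac{955}{3} + \frac{\sqrt{2}}{9}$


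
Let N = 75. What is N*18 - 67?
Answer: 1283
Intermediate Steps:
N*18 - 67 = 75*18 - 67 = 1350 - 67 = 1283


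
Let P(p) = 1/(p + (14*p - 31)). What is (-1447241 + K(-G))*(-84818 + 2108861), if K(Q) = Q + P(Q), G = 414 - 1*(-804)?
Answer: -53653834130510880/18301 ≈ -2.9317e+12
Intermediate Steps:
G = 1218 (G = 414 + 804 = 1218)
P(p) = 1/(-31 + 15*p) (P(p) = 1/(p + (-31 + 14*p)) = 1/(-31 + 15*p))
K(Q) = Q + 1/(-31 + 15*Q)
(-1447241 + K(-G))*(-84818 + 2108861) = (-1447241 + (-1*1218 + 1/(-31 + 15*(-1*1218))))*(-84818 + 2108861) = (-1447241 + (-1218 + 1/(-31 + 15*(-1218))))*2024043 = (-1447241 + (-1218 + 1/(-31 - 18270)))*2024043 = (-1447241 + (-1218 + 1/(-18301)))*2024043 = (-1447241 + (-1218 - 1/18301))*2024043 = (-1447241 - 22290619/18301)*2024043 = -26508248160/18301*2024043 = -53653834130510880/18301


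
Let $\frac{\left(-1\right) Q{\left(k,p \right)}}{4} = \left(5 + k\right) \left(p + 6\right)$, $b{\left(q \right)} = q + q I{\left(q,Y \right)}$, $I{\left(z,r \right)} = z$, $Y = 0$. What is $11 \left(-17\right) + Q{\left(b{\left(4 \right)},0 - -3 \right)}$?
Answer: $-1087$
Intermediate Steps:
$b{\left(q \right)} = q + q^{2}$ ($b{\left(q \right)} = q + q q = q + q^{2}$)
$Q{\left(k,p \right)} = - 4 \left(5 + k\right) \left(6 + p\right)$ ($Q{\left(k,p \right)} = - 4 \left(5 + k\right) \left(p + 6\right) = - 4 \left(5 + k\right) \left(6 + p\right)$)
$11 \left(-17\right) + Q{\left(b{\left(4 \right)},0 - -3 \right)} = 11 \left(-17\right) - \left(120 + 20 \left(0 - -3\right) + 4 \cdot 4 \left(1 + 4\right) \left(0 - -3\right) + 24 \cdot 4 \left(1 + 4\right)\right) = -187 - \left(120 + 20 \left(0 + 3\right) + 4 \cdot 4 \cdot 5 \left(0 + 3\right) + 24 \cdot 4 \cdot 5\right) = -187 - \left(660 + 240\right) = -187 - 900 = -1087$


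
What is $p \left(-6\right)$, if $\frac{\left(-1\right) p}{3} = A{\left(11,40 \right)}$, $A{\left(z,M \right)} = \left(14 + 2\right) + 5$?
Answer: $378$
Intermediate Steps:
$A{\left(z,M \right)} = 21$ ($A{\left(z,M \right)} = 16 + 5 = 21$)
$p = -63$ ($p = \left(-3\right) 21 = -63$)
$p \left(-6\right) = \left(-63\right) \left(-6\right) = 378$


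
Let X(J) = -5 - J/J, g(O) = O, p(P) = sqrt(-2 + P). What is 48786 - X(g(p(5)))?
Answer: 48792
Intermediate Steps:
X(J) = -6 (X(J) = -5 - 1*1 = -5 - 1 = -6)
48786 - X(g(p(5))) = 48786 - 1*(-6) = 48786 + 6 = 48792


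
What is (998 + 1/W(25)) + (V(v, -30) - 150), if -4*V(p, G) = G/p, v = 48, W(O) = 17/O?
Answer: 462197/544 ≈ 849.63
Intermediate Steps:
V(p, G) = -G/(4*p)
(998 + 1/W(25)) + (V(v, -30) - 150) = (998 + 1/(17/25)) + (-¼*(-30)/48 - 150) = (998 + 1/(17*(1/25))) + (-¼*(-30)*1/48 - 150) = (998 + 1/(17/25)) + (5/32 - 150) = (998 + 25/17) - 4795/32 = 16991/17 - 4795/32 = 462197/544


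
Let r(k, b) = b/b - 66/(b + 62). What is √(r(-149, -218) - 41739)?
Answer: 89*I*√3562/26 ≈ 204.3*I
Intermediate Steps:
r(k, b) = 1 - 66/(62 + b)
√(r(-149, -218) - 41739) = √((-4 - 218)/(62 - 218) - 41739) = √(-222/(-156) - 41739) = √(-1/156*(-222) - 41739) = √(37/26 - 41739) = √(-1085177/26) = 89*I*√3562/26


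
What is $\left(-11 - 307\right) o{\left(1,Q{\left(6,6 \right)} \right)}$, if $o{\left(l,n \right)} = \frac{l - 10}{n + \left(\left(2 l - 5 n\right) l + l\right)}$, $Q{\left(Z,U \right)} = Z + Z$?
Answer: $- \frac{318}{5} \approx -63.6$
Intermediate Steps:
$Q{\left(Z,U \right)} = 2 Z$
$o{\left(l,n \right)} = \frac{-10 + l}{l + n + l \left(- 5 n + 2 l\right)}$ ($o{\left(l,n \right)} = \frac{-10 + l}{n + \left(\left(- 5 n + 2 l\right) l + l\right)} = \frac{-10 + l}{n + \left(l \left(- 5 n + 2 l\right) + l\right)} = \frac{-10 + l}{n + \left(l + l \left(- 5 n + 2 l\right)\right)} = \frac{-10 + l}{l + n + l \left(- 5 n + 2 l\right)}$)
$\left(-11 - 307\right) o{\left(1,Q{\left(6,6 \right)} \right)} = \left(-11 - 307\right) \frac{-10 + 1}{1 + 2 \cdot 6 + 2 \cdot 1^{2} - 5 \cdot 2 \cdot 6} = \left(-11 - 307\right) \frac{1}{1 + 12 + 2 \cdot 1 - 5 \cdot 12} \left(-9\right) = - 318 \frac{1}{1 + 12 + 2 - 60} \left(-9\right) = - 318 \frac{1}{-45} \left(-9\right) = - 318 \left(\left(- \frac{1}{45}\right) \left(-9\right)\right) = \left(-318\right) \frac{1}{5} = - \frac{318}{5}$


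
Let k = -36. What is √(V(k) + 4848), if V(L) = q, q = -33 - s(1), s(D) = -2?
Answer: √4817 ≈ 69.405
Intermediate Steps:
q = -31 (q = -33 - 1*(-2) = -33 + 2 = -31)
V(L) = -31
√(V(k) + 4848) = √(-31 + 4848) = √4817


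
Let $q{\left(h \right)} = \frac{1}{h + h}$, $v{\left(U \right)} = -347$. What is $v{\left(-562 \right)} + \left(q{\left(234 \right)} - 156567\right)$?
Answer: $- \frac{73435751}{468} \approx -1.5691 \cdot 10^{5}$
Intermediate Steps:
$q{\left(h \right)} = \frac{1}{2 h}$
$v{\left(-562 \right)} + \left(q{\left(234 \right)} - 156567\right) = -347 - \left(156567 - \frac{1}{2 \cdot 234}\right) = -347 + \left(\frac{1}{2} \cdot \frac{1}{234} - 156567\right) = -347 + \left(\frac{1}{468} - 156567\right) = -347 - \frac{73273355}{468} = - \frac{73435751}{468}$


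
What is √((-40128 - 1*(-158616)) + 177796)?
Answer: 2*√74071 ≈ 544.32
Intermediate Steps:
√((-40128 - 1*(-158616)) + 177796) = √((-40128 + 158616) + 177796) = √(118488 + 177796) = √296284 = 2*√74071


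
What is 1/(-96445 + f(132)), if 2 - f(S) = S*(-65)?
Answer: -1/87863 ≈ -1.1381e-5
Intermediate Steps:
f(S) = 2 + 65*S (f(S) = 2 - S*(-65) = 2 - (-65)*S = 2 + 65*S)
1/(-96445 + f(132)) = 1/(-96445 + (2 + 65*132)) = 1/(-96445 + (2 + 8580)) = 1/(-96445 + 8582) = 1/(-87863) = -1/87863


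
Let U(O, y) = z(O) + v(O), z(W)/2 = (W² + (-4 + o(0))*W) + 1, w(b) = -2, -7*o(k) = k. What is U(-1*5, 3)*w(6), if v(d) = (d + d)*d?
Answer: -284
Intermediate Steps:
o(k) = -k/7
v(d) = 2*d² (v(d) = (2*d)*d = 2*d²)
z(W) = 2 - 8*W + 2*W² (z(W) = 2*((W² + (-4 - ⅐*0)*W) + 1) = 2*((W² + (-4 + 0)*W) + 1) = 2*((W² - 4*W) + 1) = 2*(1 + W² - 4*W) = 2 - 8*W + 2*W²)
U(O, y) = 2 - 8*O + 4*O² (U(O, y) = (2 - 8*O + 2*O²) + 2*O² = 2 - 8*O + 4*O²)
U(-1*5, 3)*w(6) = (2 - (-8)*5 + 4*(-1*5)²)*(-2) = (2 - 8*(-5) + 4*(-5)²)*(-2) = (2 + 40 + 4*25)*(-2) = (2 + 40 + 100)*(-2) = 142*(-2) = -284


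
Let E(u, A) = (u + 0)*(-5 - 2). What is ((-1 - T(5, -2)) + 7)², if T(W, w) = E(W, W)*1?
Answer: 1681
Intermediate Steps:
E(u, A) = -7*u (E(u, A) = u*(-7) = -7*u)
T(W, w) = -7*W (T(W, w) = -7*W*1 = -7*W)
((-1 - T(5, -2)) + 7)² = ((-1 - (-7)*5) + 7)² = ((-1 - 1*(-35)) + 7)² = ((-1 + 35) + 7)² = (34 + 7)² = 41² = 1681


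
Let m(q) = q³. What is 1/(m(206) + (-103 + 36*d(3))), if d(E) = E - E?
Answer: 1/8741713 ≈ 1.1439e-7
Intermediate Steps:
d(E) = 0
1/(m(206) + (-103 + 36*d(3))) = 1/(206³ + (-103 + 36*0)) = 1/(8741816 + (-103 + 0)) = 1/(8741816 - 103) = 1/8741713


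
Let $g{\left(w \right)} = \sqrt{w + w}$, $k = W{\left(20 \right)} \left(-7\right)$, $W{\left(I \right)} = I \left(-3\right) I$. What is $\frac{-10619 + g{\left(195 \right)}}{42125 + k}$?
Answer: $- \frac{10619}{50525} + \frac{\sqrt{390}}{50525} \approx -0.20978$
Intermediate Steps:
$W{\left(I \right)} = - 3 I^{2}$ ($W{\left(I \right)} = - 3 I I = - 3 I^{2}$)
$k = 8400$ ($k = - 3 \cdot 20^{2} \left(-7\right) = \left(-3\right) 400 \left(-7\right) = \left(-1200\right) \left(-7\right) = 8400$)
$g{\left(w \right)} = \sqrt{2} \sqrt{w}$ ($g{\left(w \right)} = \sqrt{2 w} = \sqrt{2} \sqrt{w}$)
$\frac{-10619 + g{\left(195 \right)}}{42125 + k} = \frac{-10619 + \sqrt{2} \sqrt{195}}{42125 + 8400} = \frac{-10619 + \sqrt{390}}{50525} = \left(-10619 + \sqrt{390}\right) \frac{1}{50525} = - \frac{10619}{50525} + \frac{\sqrt{390}}{50525}$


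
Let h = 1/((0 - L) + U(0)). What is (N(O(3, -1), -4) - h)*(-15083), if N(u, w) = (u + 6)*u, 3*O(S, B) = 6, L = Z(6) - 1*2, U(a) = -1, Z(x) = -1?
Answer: -467573/2 ≈ -2.3379e+5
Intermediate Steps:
L = -3 (L = -1 - 1*2 = -1 - 2 = -3)
O(S, B) = 2 (O(S, B) = (1/3)*6 = 2)
N(u, w) = u*(6 + u) (N(u, w) = (6 + u)*u = u*(6 + u))
h = 1/2 (h = 1/((0 - 1*(-3)) - 1) = 1/((0 + 3) - 1) = 1/(3 - 1) = 1/2 ≈ 0.50000)
(N(O(3, -1), -4) - h)*(-15083) = (2*(6 + 2) - 1*1/2)*(-15083) = (2*8 - 1/2)*(-15083) = (16 - 1/2)*(-15083) = (31/2)*(-15083) = -467573/2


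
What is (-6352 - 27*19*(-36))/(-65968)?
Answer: -3029/16492 ≈ -0.18366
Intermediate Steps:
(-6352 - 27*19*(-36))/(-65968) = (-6352 - 513*(-36))*(-1/65968) = (-6352 - 1*(-18468))*(-1/65968) = (-6352 + 18468)*(-1/65968) = 12116*(-1/65968) = -3029/16492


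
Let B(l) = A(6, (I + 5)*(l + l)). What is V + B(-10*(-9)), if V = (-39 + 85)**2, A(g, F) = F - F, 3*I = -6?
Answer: 2116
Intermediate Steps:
I = -2 (I = (1/3)*(-6) = -2)
A(g, F) = 0
V = 2116 (V = 46**2 = 2116)
B(l) = 0
V + B(-10*(-9)) = 2116 + 0 = 2116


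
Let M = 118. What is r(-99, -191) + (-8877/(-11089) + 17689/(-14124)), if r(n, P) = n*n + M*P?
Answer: -1994952910105/156621036 ≈ -12737.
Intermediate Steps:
r(n, P) = n² + 118*P (r(n, P) = n*n + 118*P = n² + 118*P)
r(-99, -191) + (-8877/(-11089) + 17689/(-14124)) = ((-99)² + 118*(-191)) + (-8877/(-11089) + 17689/(-14124)) = (9801 - 22538) + (-8877*(-1/11089) + 17689*(-1/14124)) = -12737 + (8877/11089 - 17689/14124) = -12737 - 70774573/156621036 = -1994952910105/156621036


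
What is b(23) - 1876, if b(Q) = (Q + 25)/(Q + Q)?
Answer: -43124/23 ≈ -1875.0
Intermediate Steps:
b(Q) = (25 + Q)/(2*Q) (b(Q) = (25 + Q)/((2*Q)) = (25 + Q)*(1/(2*Q)) = (25 + Q)/(2*Q))
b(23) - 1876 = (½)*(25 + 23)/23 - 1876 = (½)*(1/23)*48 - 1876 = 24/23 - 1876 = -43124/23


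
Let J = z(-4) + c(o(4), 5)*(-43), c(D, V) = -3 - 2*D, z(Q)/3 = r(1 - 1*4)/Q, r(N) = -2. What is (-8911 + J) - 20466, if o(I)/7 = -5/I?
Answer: -29999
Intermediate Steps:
z(Q) = -6/Q (z(Q) = 3*(-2/Q) = -6/Q)
o(I) = -35/I (o(I) = 7*(-5/I) = -35/I)
J = -622 (J = -6/(-4) + (-3 - (-70)/4)*(-43) = -6*(-¼) + (-3 - (-70)/4)*(-43) = 3/2 + (-3 - 2*(-35/4))*(-43) = 3/2 + (-3 + 35/2)*(-43) = 3/2 + (29/2)*(-43) = 3/2 - 1247/2 = -622)
(-8911 + J) - 20466 = (-8911 - 622) - 20466 = -9533 - 20466 = -29999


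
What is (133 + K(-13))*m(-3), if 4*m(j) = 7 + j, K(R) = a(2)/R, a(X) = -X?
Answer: 1731/13 ≈ 133.15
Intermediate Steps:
K(R) = -2/R (K(R) = (-1*2)/R = -2/R)
m(j) = 7/4 + j/4 (m(j) = (7 + j)/4 = 7/4 + j/4)
(133 + K(-13))*m(-3) = (133 - 2/(-13))*(7/4 + (1/4)*(-3)) = (133 - 2*(-1/13))*(7/4 - 3/4) = (133 + 2/13)*1 = (1731/13)*1 = 1731/13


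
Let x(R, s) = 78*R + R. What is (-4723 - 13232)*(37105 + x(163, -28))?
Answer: -897426810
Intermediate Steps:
x(R, s) = 79*R
(-4723 - 13232)*(37105 + x(163, -28)) = (-4723 - 13232)*(37105 + 79*163) = -17955*(37105 + 12877) = -17955*49982 = -897426810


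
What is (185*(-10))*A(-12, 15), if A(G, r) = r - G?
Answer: -49950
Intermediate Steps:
(185*(-10))*A(-12, 15) = (185*(-10))*(15 - 1*(-12)) = -1850*(15 + 12) = -1850*27 = -49950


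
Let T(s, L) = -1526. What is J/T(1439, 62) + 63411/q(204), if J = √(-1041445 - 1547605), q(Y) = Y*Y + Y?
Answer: 21137/13940 - 5*I*√103562/1526 ≈ 1.5163 - 1.0544*I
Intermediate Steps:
q(Y) = Y + Y² (q(Y) = Y² + Y = Y + Y²)
J = 5*I*√103562 (J = √(-2589050) = 5*I*√103562 ≈ 1609.1*I)
J/T(1439, 62) + 63411/q(204) = (5*I*√103562)/(-1526) + 63411/((204*(1 + 204))) = (5*I*√103562)*(-1/1526) + 63411/((204*205)) = -5*I*√103562/1526 + 63411/41820 = -5*I*√103562/1526 + 63411*(1/41820) = -5*I*√103562/1526 + 21137/13940 = 21137/13940 - 5*I*√103562/1526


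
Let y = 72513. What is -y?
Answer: -72513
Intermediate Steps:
-y = -1*72513 = -72513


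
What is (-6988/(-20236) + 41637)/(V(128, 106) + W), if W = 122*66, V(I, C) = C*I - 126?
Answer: 105321665/54369073 ≈ 1.9372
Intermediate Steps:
V(I, C) = -126 + C*I
W = 8052
(-6988/(-20236) + 41637)/(V(128, 106) + W) = (-6988/(-20236) + 41637)/((-126 + 106*128) + 8052) = (-6988*(-1/20236) + 41637)/((-126 + 13568) + 8052) = (1747/5059 + 41637)/(13442 + 8052) = (210643330/5059)/21494 = (210643330/5059)*(1/21494) = 105321665/54369073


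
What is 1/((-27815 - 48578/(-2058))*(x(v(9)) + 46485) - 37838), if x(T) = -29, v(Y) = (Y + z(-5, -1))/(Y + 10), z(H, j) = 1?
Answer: -1029/1328557241078 ≈ -7.7452e-10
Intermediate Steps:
v(Y) = (1 + Y)/(10 + Y) (v(Y) = (Y + 1)/(Y + 10) = (1 + Y)/(10 + Y))
1/((-27815 - 48578/(-2058))*(x(v(9)) + 46485) - 37838) = 1/((-27815 - 48578/(-2058))*(-29 + 46485) - 37838) = 1/((-27815 - 48578*(-1/2058))*46456 - 37838) = 1/((-27815 + 24289/1029)*46456 - 37838) = 1/(-28597346/1029*46456 - 37838) = 1/(-1328518305776/1029 - 37838) = 1/(-1328557241078/1029) = -1029/1328557241078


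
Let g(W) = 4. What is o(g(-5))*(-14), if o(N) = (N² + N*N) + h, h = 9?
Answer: -574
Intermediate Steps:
o(N) = 9 + 2*N² (o(N) = (N² + N*N) + 9 = (N² + N²) + 9 = 2*N² + 9 = 9 + 2*N²)
o(g(-5))*(-14) = (9 + 2*4²)*(-14) = (9 + 2*16)*(-14) = (9 + 32)*(-14) = 41*(-14) = -574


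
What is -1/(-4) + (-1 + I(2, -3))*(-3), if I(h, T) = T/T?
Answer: ¼ ≈ 0.25000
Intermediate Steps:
I(h, T) = 1
-1/(-4) + (-1 + I(2, -3))*(-3) = -1/(-4) + (-1 + 1)*(-3) = -1*(-¼) + 0*(-3) = ¼ + 0 = ¼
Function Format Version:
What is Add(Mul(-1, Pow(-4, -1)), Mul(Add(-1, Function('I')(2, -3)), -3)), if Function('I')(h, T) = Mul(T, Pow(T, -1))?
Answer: Rational(1, 4) ≈ 0.25000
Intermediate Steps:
Function('I')(h, T) = 1
Add(Mul(-1, Pow(-4, -1)), Mul(Add(-1, Function('I')(2, -3)), -3)) = Add(Mul(-1, Pow(-4, -1)), Mul(Add(-1, 1), -3)) = Add(Mul(-1, Rational(-1, 4)), Mul(0, -3)) = Add(Rational(1, 4), 0) = Rational(1, 4)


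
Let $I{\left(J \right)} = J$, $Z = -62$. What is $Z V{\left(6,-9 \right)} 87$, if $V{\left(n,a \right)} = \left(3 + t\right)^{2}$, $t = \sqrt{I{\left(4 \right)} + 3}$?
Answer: $-86304 - 32364 \sqrt{7} \approx -1.7193 \cdot 10^{5}$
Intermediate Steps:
$t = \sqrt{7}$ ($t = \sqrt{4 + 3} = \sqrt{7} \approx 2.6458$)
$V{\left(n,a \right)} = \left(3 + \sqrt{7}\right)^{2}$
$Z V{\left(6,-9 \right)} 87 = - 62 \left(3 + \sqrt{7}\right)^{2} \cdot 87 = - 5394 \left(3 + \sqrt{7}\right)^{2}$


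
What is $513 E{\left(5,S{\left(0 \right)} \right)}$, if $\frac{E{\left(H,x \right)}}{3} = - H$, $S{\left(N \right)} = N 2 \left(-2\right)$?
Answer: $-7695$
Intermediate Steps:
$S{\left(N \right)} = - 4 N$ ($S{\left(N \right)} = 2 N \left(-2\right) = - 4 N$)
$E{\left(H,x \right)} = - 3 H$ ($E{\left(H,x \right)} = 3 \left(- H\right) = - 3 H$)
$513 E{\left(5,S{\left(0 \right)} \right)} = 513 \left(\left(-3\right) 5\right) = 513 \left(-15\right) = -7695$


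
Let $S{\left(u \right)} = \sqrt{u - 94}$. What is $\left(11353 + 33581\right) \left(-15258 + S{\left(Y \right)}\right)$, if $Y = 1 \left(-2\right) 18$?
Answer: $-685602972 + 44934 i \sqrt{130} \approx -6.856 \cdot 10^{8} + 5.1233 \cdot 10^{5} i$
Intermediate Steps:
$Y = -36$ ($Y = \left(-2\right) 18 = -36$)
$S{\left(u \right)} = \sqrt{-94 + u}$
$\left(11353 + 33581\right) \left(-15258 + S{\left(Y \right)}\right) = \left(11353 + 33581\right) \left(-15258 + \sqrt{-94 - 36}\right) = 44934 \left(-15258 + \sqrt{-130}\right) = 44934 \left(-15258 + i \sqrt{130}\right) = -685602972 + 44934 i \sqrt{130}$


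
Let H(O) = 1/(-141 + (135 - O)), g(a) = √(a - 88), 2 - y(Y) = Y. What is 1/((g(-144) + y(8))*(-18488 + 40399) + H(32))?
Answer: -189836942/185791742683049 - 63278968*I*√58/185791742683049 ≈ -1.0218e-6 - 2.5939e-6*I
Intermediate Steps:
y(Y) = 2 - Y
g(a) = √(-88 + a)
H(O) = 1/(-6 - O)
1/((g(-144) + y(8))*(-18488 + 40399) + H(32)) = 1/((√(-88 - 144) + (2 - 1*8))*(-18488 + 40399) - 1/(6 + 32)) = 1/((√(-232) + (2 - 8))*21911 - 1/38) = 1/((2*I*√58 - 6)*21911 - 1*1/38) = 1/((-6 + 2*I*√58)*21911 - 1/38) = 1/((-131466 + 43822*I*√58) - 1/38) = 1/(-4995709/38 + 43822*I*√58)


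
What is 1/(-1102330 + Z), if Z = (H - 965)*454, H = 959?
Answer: -1/1105054 ≈ -9.0493e-7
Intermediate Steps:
Z = -2724 (Z = (959 - 965)*454 = -6*454 = -2724)
1/(-1102330 + Z) = 1/(-1102330 - 2724) = 1/(-1105054) = -1/1105054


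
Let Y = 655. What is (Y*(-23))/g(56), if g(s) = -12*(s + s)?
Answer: 15065/1344 ≈ 11.209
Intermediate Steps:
g(s) = -24*s
(Y*(-23))/g(56) = (655*(-23))/((-24*56)) = -15065/(-1344) = -15065*(-1/1344) = 15065/1344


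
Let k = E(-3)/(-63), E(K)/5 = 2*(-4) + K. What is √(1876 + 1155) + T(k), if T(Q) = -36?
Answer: -36 + √3031 ≈ 19.055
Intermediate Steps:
E(K) = -40 + 5*K (E(K) = 5*(2*(-4) + K) = 5*(-8 + K) = -40 + 5*K)
k = 55/63 (k = (-40 + 5*(-3))/(-63) = (-40 - 15)*(-1/63) = -55*(-1/63) = 55/63 ≈ 0.87302)
√(1876 + 1155) + T(k) = √(1876 + 1155) - 36 = √3031 - 36 = -36 + √3031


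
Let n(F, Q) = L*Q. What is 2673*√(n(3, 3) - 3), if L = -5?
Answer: 8019*I*√2 ≈ 11341.0*I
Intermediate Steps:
n(F, Q) = -5*Q
2673*√(n(3, 3) - 3) = 2673*√(-5*3 - 3) = 2673*√(-15 - 3) = 2673*√(-18) = 2673*(3*I*√2) = 8019*I*√2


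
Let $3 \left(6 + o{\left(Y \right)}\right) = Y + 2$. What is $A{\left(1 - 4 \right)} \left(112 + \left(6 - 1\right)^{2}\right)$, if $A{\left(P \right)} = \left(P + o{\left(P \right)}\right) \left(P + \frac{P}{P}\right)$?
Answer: $\frac{7672}{3} \approx 2557.3$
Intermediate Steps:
$o{\left(Y \right)} = - \frac{16}{3} + \frac{Y}{3}$ ($o{\left(Y \right)} = -6 + \frac{Y + 2}{3} = -6 + \frac{2 + Y}{3} = -6 + \left(\frac{2}{3} + \frac{Y}{3}\right) = - \frac{16}{3} + \frac{Y}{3}$)
$A{\left(P \right)} = \left(1 + P\right) \left(- \frac{16}{3} + \frac{4 P}{3}\right)$ ($A{\left(P \right)} = \left(P + \left(- \frac{16}{3} + \frac{P}{3}\right)\right) \left(P + \frac{P}{P}\right) = \left(- \frac{16}{3} + \frac{4 P}{3}\right) \left(P + 1\right) = \left(- \frac{16}{3} + \frac{4 P}{3}\right) \left(1 + P\right) = \left(1 + P\right) \left(- \frac{16}{3} + \frac{4 P}{3}\right)$)
$A{\left(1 - 4 \right)} \left(112 + \left(6 - 1\right)^{2}\right) = \left(- \frac{16}{3} - 4 \left(1 - 4\right) + \frac{4 \left(1 - 4\right)^{2}}{3}\right) \left(112 + \left(6 - 1\right)^{2}\right) = \left(- \frac{16}{3} - 4 \left(1 - 4\right) + \frac{4 \left(1 - 4\right)^{2}}{3}\right) \left(112 + 5^{2}\right) = \left(- \frac{16}{3} - -12 + \frac{4 \left(-3\right)^{2}}{3}\right) \left(112 + 25\right) = \left(- \frac{16}{3} + 12 + \frac{4}{3} \cdot 9\right) 137 = \left(- \frac{16}{3} + 12 + 12\right) 137 = \frac{56}{3} \cdot 137 = \frac{7672}{3}$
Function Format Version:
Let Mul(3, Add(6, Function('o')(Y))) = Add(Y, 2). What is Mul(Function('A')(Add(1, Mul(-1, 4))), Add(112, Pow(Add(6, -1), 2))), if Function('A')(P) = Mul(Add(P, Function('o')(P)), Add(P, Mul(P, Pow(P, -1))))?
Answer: Rational(7672, 3) ≈ 2557.3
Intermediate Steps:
Function('o')(Y) = Add(Rational(-16, 3), Mul(Rational(1, 3), Y)) (Function('o')(Y) = Add(-6, Mul(Rational(1, 3), Add(Y, 2))) = Add(-6, Mul(Rational(1, 3), Add(2, Y))) = Add(-6, Add(Rational(2, 3), Mul(Rational(1, 3), Y))) = Add(Rational(-16, 3), Mul(Rational(1, 3), Y)))
Function('A')(P) = Mul(Add(1, P), Add(Rational(-16, 3), Mul(Rational(4, 3), P))) (Function('A')(P) = Mul(Add(P, Add(Rational(-16, 3), Mul(Rational(1, 3), P))), Add(P, Mul(P, Pow(P, -1)))) = Mul(Add(Rational(-16, 3), Mul(Rational(4, 3), P)), Add(P, 1)) = Mul(Add(Rational(-16, 3), Mul(Rational(4, 3), P)), Add(1, P)) = Mul(Add(1, P), Add(Rational(-16, 3), Mul(Rational(4, 3), P))))
Mul(Function('A')(Add(1, Mul(-1, 4))), Add(112, Pow(Add(6, -1), 2))) = Mul(Add(Rational(-16, 3), Mul(-4, Add(1, Mul(-1, 4))), Mul(Rational(4, 3), Pow(Add(1, Mul(-1, 4)), 2))), Add(112, Pow(Add(6, -1), 2))) = Mul(Add(Rational(-16, 3), Mul(-4, Add(1, -4)), Mul(Rational(4, 3), Pow(Add(1, -4), 2))), Add(112, Pow(5, 2))) = Mul(Add(Rational(-16, 3), Mul(-4, -3), Mul(Rational(4, 3), Pow(-3, 2))), Add(112, 25)) = Mul(Add(Rational(-16, 3), 12, Mul(Rational(4, 3), 9)), 137) = Mul(Add(Rational(-16, 3), 12, 12), 137) = Mul(Rational(56, 3), 137) = Rational(7672, 3)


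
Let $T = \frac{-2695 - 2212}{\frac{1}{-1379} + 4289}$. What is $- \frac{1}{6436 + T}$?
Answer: $- \frac{5914530}{38059148327} \approx -0.0001554$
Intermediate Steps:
$T = - \frac{6766753}{5914530}$ ($T = - \frac{4907}{- \frac{1}{1379} + 4289} = - \frac{4907}{\frac{5914530}{1379}} = \left(-4907\right) \frac{1379}{5914530} = - \frac{6766753}{5914530} \approx -1.1441$)
$- \frac{1}{6436 + T} = - \frac{1}{6436 - \frac{6766753}{5914530}} = - \frac{1}{\frac{38059148327}{5914530}} = \left(-1\right) \frac{5914530}{38059148327} = - \frac{5914530}{38059148327}$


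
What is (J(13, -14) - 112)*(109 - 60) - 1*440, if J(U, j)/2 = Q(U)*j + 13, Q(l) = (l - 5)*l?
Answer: -147342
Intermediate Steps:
Q(l) = l*(-5 + l) (Q(l) = (-5 + l)*l = l*(-5 + l))
J(U, j) = 26 + 2*U*j*(-5 + U) (J(U, j) = 2*((U*(-5 + U))*j + 13) = 2*(U*j*(-5 + U) + 13) = 2*(13 + U*j*(-5 + U)) = 26 + 2*U*j*(-5 + U))
(J(13, -14) - 112)*(109 - 60) - 1*440 = ((26 + 2*13*(-14)*(-5 + 13)) - 112)*(109 - 60) - 1*440 = ((26 + 2*13*(-14)*8) - 112)*49 - 440 = ((26 - 2912) - 112)*49 - 440 = (-2886 - 112)*49 - 440 = -2998*49 - 440 = -146902 - 440 = -147342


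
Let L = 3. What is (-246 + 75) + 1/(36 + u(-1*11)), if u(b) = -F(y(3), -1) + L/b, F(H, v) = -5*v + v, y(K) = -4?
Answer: -59668/349 ≈ -170.97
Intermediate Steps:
F(H, v) = -4*v
u(b) = -4 + 3/b (u(b) = -(-4)*(-1) + 3/b = -1*4 + 3/b = -4 + 3/b)
(-246 + 75) + 1/(36 + u(-1*11)) = (-246 + 75) + 1/(36 + (-4 + 3/((-1*11)))) = -171 + 1/(36 + (-4 + 3/(-11))) = -171 + 1/(36 + (-4 + 3*(-1/11))) = -171 + 1/(36 + (-4 - 3/11)) = -171 + 1/(36 - 47/11) = -171 + 1/(349/11) = -171 + 11/349 = -59668/349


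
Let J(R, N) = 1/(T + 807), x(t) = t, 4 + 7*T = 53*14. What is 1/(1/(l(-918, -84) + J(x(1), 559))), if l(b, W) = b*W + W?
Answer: 491977843/6387 ≈ 77028.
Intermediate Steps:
T = 738/7 (T = -4/7 + (53*14)/7 = -4/7 + (⅐)*742 = -4/7 + 106 = 738/7 ≈ 105.43)
l(b, W) = W + W*b (l(b, W) = W*b + W = W + W*b)
J(R, N) = 7/6387 (J(R, N) = 1/(738/7 + 807) = 1/(6387/7) = 7/6387)
1/(1/(l(-918, -84) + J(x(1), 559))) = 1/(1/(-84*(1 - 918) + 7/6387)) = 1/(1/(-84*(-917) + 7/6387)) = 1/(1/(77028 + 7/6387)) = 1/(1/(491977843/6387)) = 1/(6387/491977843) = 491977843/6387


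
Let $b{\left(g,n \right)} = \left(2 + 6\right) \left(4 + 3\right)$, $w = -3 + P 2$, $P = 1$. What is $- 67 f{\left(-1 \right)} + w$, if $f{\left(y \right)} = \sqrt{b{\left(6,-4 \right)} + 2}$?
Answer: $-1 - 67 \sqrt{58} \approx -511.26$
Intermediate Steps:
$w = -1$ ($w = -3 + 1 \cdot 2 = -3 + 2 = -1$)
$b{\left(g,n \right)} = 56$ ($b{\left(g,n \right)} = 8 \cdot 7 = 56$)
$f{\left(y \right)} = \sqrt{58}$ ($f{\left(y \right)} = \sqrt{56 + 2} = \sqrt{58}$)
$- 67 f{\left(-1 \right)} + w = - 67 \sqrt{58} - 1 = -1 - 67 \sqrt{58}$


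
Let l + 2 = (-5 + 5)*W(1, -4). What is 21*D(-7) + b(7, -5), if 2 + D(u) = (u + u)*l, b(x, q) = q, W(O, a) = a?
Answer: 541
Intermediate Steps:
l = -2 (l = -2 + (-5 + 5)*(-4) = -2 + 0*(-4) = -2 + 0 = -2)
D(u) = -2 - 4*u (D(u) = -2 + (u + u)*(-2) = -2 + (2*u)*(-2) = -2 - 4*u)
21*D(-7) + b(7, -5) = 21*(-2 - 4*(-7)) - 5 = 21*(-2 + 28) - 5 = 21*26 - 5 = 546 - 5 = 541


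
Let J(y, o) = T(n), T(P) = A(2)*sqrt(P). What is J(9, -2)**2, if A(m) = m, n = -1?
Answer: -4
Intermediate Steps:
T(P) = 2*sqrt(P)
J(y, o) = 2*I (J(y, o) = 2*sqrt(-1) = 2*I)
J(9, -2)**2 = (2*I)**2 = -4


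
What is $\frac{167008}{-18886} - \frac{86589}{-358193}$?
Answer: $- \frac{29092888345}{3382416499} \approx -8.6012$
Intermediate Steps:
$\frac{167008}{-18886} - \frac{86589}{-358193} = 167008 \left(- \frac{1}{18886}\right) - - \frac{86589}{358193} = - \frac{83504}{9443} + \frac{86589}{358193} = - \frac{29092888345}{3382416499}$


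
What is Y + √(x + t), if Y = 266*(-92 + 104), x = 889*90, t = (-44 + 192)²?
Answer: 3192 + √101914 ≈ 3511.2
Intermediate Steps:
t = 21904 (t = 148² = 21904)
x = 80010
Y = 3192 (Y = 266*12 = 3192)
Y + √(x + t) = 3192 + √(80010 + 21904) = 3192 + √101914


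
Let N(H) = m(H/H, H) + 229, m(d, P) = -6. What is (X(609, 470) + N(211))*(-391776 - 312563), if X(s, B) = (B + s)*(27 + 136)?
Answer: -124034097900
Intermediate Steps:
X(s, B) = 163*B + 163*s (X(s, B) = (B + s)*163 = 163*B + 163*s)
N(H) = 223 (N(H) = -6 + 229 = 223)
(X(609, 470) + N(211))*(-391776 - 312563) = ((163*470 + 163*609) + 223)*(-391776 - 312563) = ((76610 + 99267) + 223)*(-704339) = (175877 + 223)*(-704339) = 176100*(-704339) = -124034097900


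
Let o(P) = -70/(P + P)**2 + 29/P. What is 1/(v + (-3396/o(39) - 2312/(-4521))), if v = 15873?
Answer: 10068267/113113963643 ≈ 8.9010e-5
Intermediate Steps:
o(P) = 29/P - 35/(2*P**2) (o(P) = -70*1/(4*P**2) + 29/P = -35/(2*P**2) + 29/P = 29/P - 35/(2*P**2))
1/(v + (-3396/o(39) - 2312/(-4521))) = 1/(15873 + (-3396*3042/(-35 + 58*39) - 2312/(-4521))) = 1/(15873 + (-3396*3042/(-35 + 2262) - 2312*(-1/4521))) = 1/(15873 + (-3396/((1/2)*(1/1521)*2227) + 2312/4521)) = 1/(15873 + (-3396/2227/3042 + 2312/4521)) = 1/(15873 + (-3396*3042/2227 + 2312/4521)) = 1/(15873 + (-10330632/2227 + 2312/4521)) = 1/(15873 - 46699638448/10068267) = 1/(113113963643/10068267) = 10068267/113113963643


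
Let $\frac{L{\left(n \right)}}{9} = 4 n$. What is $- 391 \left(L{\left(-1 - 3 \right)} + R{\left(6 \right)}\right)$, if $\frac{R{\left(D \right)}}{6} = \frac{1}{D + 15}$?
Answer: $\frac{393346}{7} \approx 56192.0$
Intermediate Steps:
$R{\left(D \right)} = \frac{6}{15 + D}$ ($R{\left(D \right)} = \frac{6}{D + 15} = \frac{6}{15 + D}$)
$L{\left(n \right)} = 36 n$ ($L{\left(n \right)} = 9 \cdot 4 n = 36 n$)
$- 391 \left(L{\left(-1 - 3 \right)} + R{\left(6 \right)}\right) = - 391 \left(36 \left(-1 - 3\right) + \frac{6}{15 + 6}\right) = - 391 \left(36 \left(-4\right) + \frac{6}{21}\right) = - 391 \left(-144 + 6 \cdot \frac{1}{21}\right) = - 391 \left(-144 + \frac{2}{7}\right) = \left(-391\right) \left(- \frac{1006}{7}\right) = \frac{393346}{7}$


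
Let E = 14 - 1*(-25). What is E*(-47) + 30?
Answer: -1803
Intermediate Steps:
E = 39 (E = 14 + 25 = 39)
E*(-47) + 30 = 39*(-47) + 30 = -1833 + 30 = -1803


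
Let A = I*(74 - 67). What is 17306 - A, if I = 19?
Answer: 17173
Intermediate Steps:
A = 133 (A = 19*(74 - 67) = 19*7 = 133)
17306 - A = 17306 - 1*133 = 17306 - 133 = 17173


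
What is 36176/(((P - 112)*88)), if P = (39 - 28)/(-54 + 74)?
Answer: -90440/24519 ≈ -3.6886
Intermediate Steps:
P = 11/20 ≈ 0.55000
36176/(((P - 112)*88)) = 36176/(((11/20 - 112)*88)) = 36176/((-2229/20*88)) = 36176/(-49038/5) = 36176*(-5/49038) = -90440/24519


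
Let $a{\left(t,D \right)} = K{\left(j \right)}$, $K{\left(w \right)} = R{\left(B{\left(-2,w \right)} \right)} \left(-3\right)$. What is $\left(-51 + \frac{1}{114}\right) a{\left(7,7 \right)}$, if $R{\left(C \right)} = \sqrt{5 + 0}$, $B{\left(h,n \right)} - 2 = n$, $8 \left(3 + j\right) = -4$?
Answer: $\frac{5813 \sqrt{5}}{38} \approx 342.06$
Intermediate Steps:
$j = - \frac{7}{2}$ ($j = -3 + \frac{1}{8} \left(-4\right) = -3 - \frac{1}{2} = - \frac{7}{2} \approx -3.5$)
$B{\left(h,n \right)} = 2 + n$
$R{\left(C \right)} = \sqrt{5}$
$K{\left(w \right)} = - 3 \sqrt{5}$ ($K{\left(w \right)} = \sqrt{5} \left(-3\right) = - 3 \sqrt{5}$)
$a{\left(t,D \right)} = - 3 \sqrt{5}$
$\left(-51 + \frac{1}{114}\right) a{\left(7,7 \right)} = \left(-51 + \frac{1}{114}\right) \left(- 3 \sqrt{5}\right) = - \frac{5813 \left(- 3 \sqrt{5}\right)}{114} = \frac{5813 \sqrt{5}}{38}$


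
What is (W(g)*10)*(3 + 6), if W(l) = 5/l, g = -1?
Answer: -450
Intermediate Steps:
(W(g)*10)*(3 + 6) = ((5/(-1))*10)*(3 + 6) = ((5*(-1))*10)*9 = -5*10*9 = -50*9 = -450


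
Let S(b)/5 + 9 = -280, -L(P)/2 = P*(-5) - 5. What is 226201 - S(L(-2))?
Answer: 227646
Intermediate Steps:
L(P) = 10 + 10*P (L(P) = -2*(P*(-5) - 5) = -2*(-5*P - 5) = -2*(-5 - 5*P) = 10 + 10*P)
S(b) = -1445 (S(b) = -45 + 5*(-280) = -45 - 1400 = -1445)
226201 - S(L(-2)) = 226201 - 1*(-1445) = 226201 + 1445 = 227646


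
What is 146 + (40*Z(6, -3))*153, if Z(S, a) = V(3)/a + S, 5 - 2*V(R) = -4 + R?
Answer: 30746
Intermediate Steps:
V(R) = 9/2 - R/2 (V(R) = 5/2 - (-4 + R)/2 = 5/2 + (2 - R/2) = 9/2 - R/2)
Z(S, a) = S + 3/a (Z(S, a) = (9/2 - ½*3)/a + S = (9/2 - 3/2)/a + S = 3/a + S = S + 3/a)
146 + (40*Z(6, -3))*153 = 146 + (40*(6 + 3/(-3)))*153 = 146 + (40*(6 + 3*(-⅓)))*153 = 146 + (40*(6 - 1))*153 = 146 + (40*5)*153 = 146 + 200*153 = 146 + 30600 = 30746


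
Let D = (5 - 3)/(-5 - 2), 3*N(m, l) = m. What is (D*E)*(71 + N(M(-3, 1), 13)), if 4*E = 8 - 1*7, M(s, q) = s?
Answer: -5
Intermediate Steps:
E = ¼ (E = (8 - 1*7)/4 = (8 - 7)/4 = (¼)*1 = ¼ ≈ 0.25000)
N(m, l) = m/3
D = -2/7 (D = 2/(-7) = 2*(-⅐) = -2/7 ≈ -0.28571)
(D*E)*(71 + N(M(-3, 1), 13)) = (-2/7*¼)*(71 + (⅓)*(-3)) = -(71 - 1)/14 = -1/14*70 = -5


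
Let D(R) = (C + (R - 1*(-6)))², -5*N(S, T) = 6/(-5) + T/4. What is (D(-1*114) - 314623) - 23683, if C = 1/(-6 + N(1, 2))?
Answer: -28038722158/85849 ≈ -3.2661e+5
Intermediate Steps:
N(S, T) = 6/25 - T/20 (N(S, T) = -(6/(-5) + T/4)/5 = -(6*(-⅕) + T*(¼))/5 = -(-6/5 + T/4)/5 = 6/25 - T/20)
C = -50/293 (C = 1/(-6 + (6/25 - 1/20*2)) = 1/(-6 + (6/25 - ⅒)) = 1/(-6 + 7/50) = 1/(-293/50) = -50/293 ≈ -0.17065)
D(R) = (1708/293 + R)² (D(R) = (-50/293 + (R - 1*(-6)))² = (-50/293 + (R + 6))² = (-50/293 + (6 + R))² = (1708/293 + R)²)
(D(-1*114) - 314623) - 23683 = ((1708 + 293*(-1*114))²/85849 - 314623) - 23683 = ((1708 + 293*(-114))²/85849 - 314623) - 23683 = ((1708 - 33402)²/85849 - 314623) - 23683 = ((1/85849)*(-31694)² - 314623) - 23683 = ((1/85849)*1004509636 - 314623) - 23683 = (1004509636/85849 - 314623) - 23683 = -26005560291/85849 - 23683 = -28038722158/85849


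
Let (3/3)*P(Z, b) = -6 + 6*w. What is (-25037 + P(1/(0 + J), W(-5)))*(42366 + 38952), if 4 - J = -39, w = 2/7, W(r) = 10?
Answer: -14254150902/7 ≈ -2.0363e+9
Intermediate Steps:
w = 2/7 (w = 2*(⅐) = 2/7 ≈ 0.28571)
J = 43 (J = 4 - 1*(-39) = 4 + 39 = 43)
P(Z, b) = -30/7 (P(Z, b) = -6 + 6*(2/7) = -6 + 12/7 = -30/7)
(-25037 + P(1/(0 + J), W(-5)))*(42366 + 38952) = (-25037 - 30/7)*(42366 + 38952) = -175289/7*81318 = -14254150902/7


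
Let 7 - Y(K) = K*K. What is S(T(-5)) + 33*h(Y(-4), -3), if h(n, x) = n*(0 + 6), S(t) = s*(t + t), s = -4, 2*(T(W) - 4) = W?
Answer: -1794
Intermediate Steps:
Y(K) = 7 - K² (Y(K) = 7 - K*K = 7 - K²)
T(W) = 4 + W/2
S(t) = -8*t (S(t) = -4*(t + t) = -8*t)
h(n, x) = 6*n (h(n, x) = n*6 = 6*n)
S(T(-5)) + 33*h(Y(-4), -3) = -8*(4 + (½)*(-5)) + 33*(6*(7 - 1*(-4)²)) = -8*(4 - 5/2) + 33*(6*(7 - 1*16)) = -8*3/2 + 33*(6*(7 - 16)) = -12 + 33*(6*(-9)) = -12 + 33*(-54) = -12 - 1782 = -1794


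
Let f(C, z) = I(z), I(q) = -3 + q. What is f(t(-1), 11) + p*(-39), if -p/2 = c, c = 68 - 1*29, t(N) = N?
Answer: 3050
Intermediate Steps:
c = 39 (c = 68 - 29 = 39)
f(C, z) = -3 + z
p = -78 (p = -2*39 = -78)
f(t(-1), 11) + p*(-39) = (-3 + 11) - 78*(-39) = 8 + 3042 = 3050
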